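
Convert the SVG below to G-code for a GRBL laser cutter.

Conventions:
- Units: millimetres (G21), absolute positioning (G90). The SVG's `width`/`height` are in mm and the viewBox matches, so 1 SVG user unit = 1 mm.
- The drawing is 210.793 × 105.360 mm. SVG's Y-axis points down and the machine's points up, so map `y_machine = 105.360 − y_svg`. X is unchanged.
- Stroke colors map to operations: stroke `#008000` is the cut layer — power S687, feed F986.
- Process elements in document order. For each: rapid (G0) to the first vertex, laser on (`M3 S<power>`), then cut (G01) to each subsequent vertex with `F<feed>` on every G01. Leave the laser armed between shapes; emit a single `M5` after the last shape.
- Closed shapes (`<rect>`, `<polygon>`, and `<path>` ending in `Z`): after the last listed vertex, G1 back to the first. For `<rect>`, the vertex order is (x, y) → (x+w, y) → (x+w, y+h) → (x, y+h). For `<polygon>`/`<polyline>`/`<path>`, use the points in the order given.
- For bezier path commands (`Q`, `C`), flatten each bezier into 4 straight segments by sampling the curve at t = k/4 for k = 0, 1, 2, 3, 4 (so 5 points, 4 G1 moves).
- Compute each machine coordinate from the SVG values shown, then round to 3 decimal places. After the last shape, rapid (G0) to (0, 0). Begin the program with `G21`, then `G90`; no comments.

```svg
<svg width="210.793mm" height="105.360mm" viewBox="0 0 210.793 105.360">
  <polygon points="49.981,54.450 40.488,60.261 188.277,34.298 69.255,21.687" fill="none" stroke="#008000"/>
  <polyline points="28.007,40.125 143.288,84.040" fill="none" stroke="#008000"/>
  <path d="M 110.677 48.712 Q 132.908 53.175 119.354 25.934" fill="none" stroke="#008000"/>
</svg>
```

G21
G90
G0 X49.981 Y50.910
M3 S687
G01 X40.488 Y45.099 F986
G01 X188.277 Y71.062 F986
G01 X69.255 Y83.673 F986
G01 X49.981 Y50.910 F986
G0 X28.007 Y65.235
M3 S687
G01 X143.288 Y21.320 F986
G0 X110.677 Y56.648
M3 S687
G01 X119.556 Y56.398 F986
G01 X123.962 Y60.111 F986
G01 X123.894 Y67.787 F986
G01 X119.354 Y79.426 F986
M5
G0 X0.000 Y0.000

1 u = 1 mm; y_m = 105.360 − y.

[1] `<polygon>` closed polygon, #008000→cut S687 F986: (49.981,50.910) → (40.488,45.099) → (188.277,71.062) → (69.255,83.673) → (49.981,50.910) (closed)

[2] `<polyline>` line segment, #008000→cut S687 F986: (28.007,65.235) → (143.288,21.320)

[3] `<path>` quadratic bezier, #008000→cut S687 F986: (110.677,56.648) → (119.556,56.398) → (123.962,60.111) → (123.894,67.787) → (119.354,79.426)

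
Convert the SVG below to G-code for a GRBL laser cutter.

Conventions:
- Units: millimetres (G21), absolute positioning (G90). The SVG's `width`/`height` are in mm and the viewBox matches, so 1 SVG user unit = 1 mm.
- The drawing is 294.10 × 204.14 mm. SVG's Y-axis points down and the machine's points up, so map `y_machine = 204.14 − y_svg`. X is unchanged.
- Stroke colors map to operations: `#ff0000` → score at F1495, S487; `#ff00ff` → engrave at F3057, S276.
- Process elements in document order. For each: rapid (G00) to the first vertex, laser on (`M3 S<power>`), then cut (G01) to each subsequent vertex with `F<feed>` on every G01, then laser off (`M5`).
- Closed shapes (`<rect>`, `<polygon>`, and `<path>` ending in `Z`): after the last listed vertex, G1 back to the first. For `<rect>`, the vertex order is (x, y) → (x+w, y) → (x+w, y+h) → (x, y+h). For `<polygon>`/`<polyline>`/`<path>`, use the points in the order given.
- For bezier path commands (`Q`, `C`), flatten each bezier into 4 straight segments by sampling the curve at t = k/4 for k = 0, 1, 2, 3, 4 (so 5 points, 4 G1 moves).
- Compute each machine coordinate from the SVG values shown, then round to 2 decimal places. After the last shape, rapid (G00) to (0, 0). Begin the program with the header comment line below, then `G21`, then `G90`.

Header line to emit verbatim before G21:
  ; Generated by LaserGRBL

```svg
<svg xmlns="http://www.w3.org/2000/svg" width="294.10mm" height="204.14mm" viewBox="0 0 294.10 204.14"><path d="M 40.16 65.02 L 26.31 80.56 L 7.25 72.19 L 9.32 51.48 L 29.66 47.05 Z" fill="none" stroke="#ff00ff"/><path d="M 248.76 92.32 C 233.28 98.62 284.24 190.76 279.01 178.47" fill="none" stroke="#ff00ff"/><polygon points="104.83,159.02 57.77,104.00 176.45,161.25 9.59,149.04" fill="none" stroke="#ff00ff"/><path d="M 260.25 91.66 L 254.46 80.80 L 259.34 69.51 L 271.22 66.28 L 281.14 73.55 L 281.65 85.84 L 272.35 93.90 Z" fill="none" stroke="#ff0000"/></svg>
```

; Generated by LaserGRBL
G21
G90
G00 X40.16 Y139.12
M3 S276
G01 X26.31 Y123.58 F3057
G01 X7.25 Y131.95 F3057
G01 X9.32 Y152.66 F3057
G01 X29.66 Y157.09 F3057
G01 X40.16 Y139.12 F3057
M5
G00 X248.76 Y111.82
M3 S276
G01 X247.69 Y93.97 F3057
G01 X260.04 Y61.77 F3057
G01 X274.31 Y33.06 F3057
G01 X279.01 Y25.67 F3057
M5
G00 X104.83 Y45.12
M3 S276
G01 X57.77 Y100.14 F3057
G01 X176.45 Y42.89 F3057
G01 X9.59 Y55.10 F3057
G01 X104.83 Y45.12 F3057
M5
G00 X260.25 Y112.48
M3 S487
G01 X254.46 Y123.34 F1495
G01 X259.34 Y134.63 F1495
G01 X271.22 Y137.86 F1495
G01 X281.14 Y130.59 F1495
G01 X281.65 Y118.30 F1495
G01 X272.35 Y110.24 F1495
G01 X260.25 Y112.48 F1495
M5
G00 X0.00 Y0.00

Since the viewBox matches the mm dimensions, user units are millimetres directly. The only transform is the Y-flip y_m = 204.14 − y_svg.

Shape 1 is a regular polygon drawn with `<path>`. Its stroke #ff00ff means engrave at S276, F3057. After flipping Y the toolpath is (40.16,139.12) → (26.31,123.58) → (7.25,131.95) → (9.32,152.66) → (29.66,157.09) → (40.16,139.12), returning to the start.

Shape 2 is a cubic bezier drawn with `<path>`. Its stroke #ff00ff means engrave at S276, F3057. After flipping Y the toolpath is (248.76,111.82) → (247.69,93.97) → (260.04,61.77) → (274.31,33.06) → (279.01,25.67).

Shape 3 is a closed polygon drawn with `<polygon>`. Its stroke #ff00ff means engrave at S276, F3057. After flipping Y the toolpath is (104.83,45.12) → (57.77,100.14) → (176.45,42.89) → (9.59,55.10) → (104.83,45.12), returning to the start.

Shape 4 is a regular polygon drawn with `<path>`. Its stroke #ff0000 means score at S487, F1495. After flipping Y the toolpath is (260.25,112.48) → (254.46,123.34) → (259.34,134.63) → (271.22,137.86) → (281.14,130.59) → (281.65,118.30) → (272.35,110.24) → (260.25,112.48), returning to the start.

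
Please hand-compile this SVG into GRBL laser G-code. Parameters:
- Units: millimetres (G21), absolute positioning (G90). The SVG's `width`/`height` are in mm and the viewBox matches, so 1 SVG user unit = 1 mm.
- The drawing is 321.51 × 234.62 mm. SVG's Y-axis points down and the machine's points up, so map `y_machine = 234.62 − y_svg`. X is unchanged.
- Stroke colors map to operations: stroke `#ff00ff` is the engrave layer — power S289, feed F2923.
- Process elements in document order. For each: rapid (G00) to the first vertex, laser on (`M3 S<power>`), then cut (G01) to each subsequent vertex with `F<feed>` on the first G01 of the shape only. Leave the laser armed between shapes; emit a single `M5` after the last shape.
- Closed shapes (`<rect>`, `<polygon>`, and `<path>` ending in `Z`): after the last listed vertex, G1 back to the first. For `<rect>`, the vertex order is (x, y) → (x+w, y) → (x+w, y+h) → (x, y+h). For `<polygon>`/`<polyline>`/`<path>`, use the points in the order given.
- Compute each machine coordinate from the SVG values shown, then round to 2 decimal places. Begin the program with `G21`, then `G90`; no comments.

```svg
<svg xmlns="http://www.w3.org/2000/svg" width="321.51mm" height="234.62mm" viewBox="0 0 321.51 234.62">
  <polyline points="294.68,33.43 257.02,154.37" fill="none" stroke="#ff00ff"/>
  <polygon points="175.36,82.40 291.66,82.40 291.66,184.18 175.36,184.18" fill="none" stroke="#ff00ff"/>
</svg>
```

Since the viewBox matches the mm dimensions, user units are millimetres directly. The only transform is the Y-flip y_m = 234.62 − y_svg.

Shape 1 is a line segment drawn with `<polyline>`. Its stroke #ff00ff means engrave at S289, F2923. After flipping Y the toolpath is (294.68,201.19) → (257.02,80.25).

Shape 2 is a rectangle drawn with `<polygon>`. Its stroke #ff00ff means engrave at S289, F2923. After flipping Y the toolpath is (175.36,152.22) → (291.66,152.22) → (291.66,50.44) → (175.36,50.44) → (175.36,152.22), returning to the start.

G21
G90
G00 X294.68 Y201.19
M3 S289
G01 X257.02 Y80.25 F2923
G00 X175.36 Y152.22
M3 S289
G01 X291.66 Y152.22 F2923
G01 X291.66 Y50.44
G01 X175.36 Y50.44
G01 X175.36 Y152.22
M5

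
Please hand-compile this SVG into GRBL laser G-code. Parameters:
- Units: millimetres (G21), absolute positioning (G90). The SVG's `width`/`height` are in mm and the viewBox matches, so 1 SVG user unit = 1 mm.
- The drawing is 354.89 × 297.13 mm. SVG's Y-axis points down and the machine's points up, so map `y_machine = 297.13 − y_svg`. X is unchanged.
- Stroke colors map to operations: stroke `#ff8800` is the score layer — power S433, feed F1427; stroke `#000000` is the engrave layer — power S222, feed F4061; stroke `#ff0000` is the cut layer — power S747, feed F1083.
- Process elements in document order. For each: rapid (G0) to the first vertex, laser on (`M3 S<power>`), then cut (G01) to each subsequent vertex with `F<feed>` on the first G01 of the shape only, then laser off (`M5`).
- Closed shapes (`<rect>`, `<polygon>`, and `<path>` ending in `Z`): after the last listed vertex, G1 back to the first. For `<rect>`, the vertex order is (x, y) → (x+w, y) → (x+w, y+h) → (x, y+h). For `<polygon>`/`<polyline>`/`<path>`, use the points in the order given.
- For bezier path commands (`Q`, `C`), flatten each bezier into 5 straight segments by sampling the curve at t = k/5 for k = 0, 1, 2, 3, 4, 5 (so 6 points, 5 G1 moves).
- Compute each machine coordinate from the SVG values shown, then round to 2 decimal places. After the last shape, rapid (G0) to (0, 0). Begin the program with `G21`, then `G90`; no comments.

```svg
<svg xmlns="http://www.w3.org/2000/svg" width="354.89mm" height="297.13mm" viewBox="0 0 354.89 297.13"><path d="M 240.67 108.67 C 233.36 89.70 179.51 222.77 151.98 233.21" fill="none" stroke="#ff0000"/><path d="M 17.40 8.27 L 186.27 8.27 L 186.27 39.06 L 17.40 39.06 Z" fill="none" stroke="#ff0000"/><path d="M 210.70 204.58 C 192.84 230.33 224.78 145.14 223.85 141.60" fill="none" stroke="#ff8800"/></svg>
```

Since the viewBox matches the mm dimensions, user units are millimetres directly. The only transform is the Y-flip y_m = 297.13 − y_svg.

Shape 1 is a cubic bezier drawn with `<path>`. Its stroke #ff0000 means cut at S747, F1083. After flipping Y the toolpath is (240.67,188.46) → (231.28,183.79) → (214.22,155.82) → (192.99,117.73) → (171.07,82.70) → (151.98,63.92).

Shape 2 is a rectangle drawn with `<path>`. Its stroke #ff0000 means cut at S747, F1083. After flipping Y the toolpath is (17.40,288.86) → (186.27,288.86) → (186.27,258.07) → (17.40,258.07) → (17.40,288.86), returning to the start.

Shape 3 is a cubic bezier drawn with `<path>`. Its stroke #ff8800 means score at S433, F1427. After flipping Y the toolpath is (210.70,92.55) → (205.30,88.87) → (207.88,102.58) → (214.48,124.42) → (221.12,145.15) → (223.85,155.53).

G21
G90
G0 X240.67 Y188.46
M3 S747
G01 X231.28 Y183.79 F1083
G01 X214.22 Y155.82
G01 X192.99 Y117.73
G01 X171.07 Y82.70
G01 X151.98 Y63.92
M5
G0 X17.40 Y288.86
M3 S747
G01 X186.27 Y288.86 F1083
G01 X186.27 Y258.07
G01 X17.40 Y258.07
G01 X17.40 Y288.86
M5
G0 X210.70 Y92.55
M3 S433
G01 X205.30 Y88.87 F1427
G01 X207.88 Y102.58
G01 X214.48 Y124.42
G01 X221.12 Y145.15
G01 X223.85 Y155.53
M5
G0 X0.00 Y0.00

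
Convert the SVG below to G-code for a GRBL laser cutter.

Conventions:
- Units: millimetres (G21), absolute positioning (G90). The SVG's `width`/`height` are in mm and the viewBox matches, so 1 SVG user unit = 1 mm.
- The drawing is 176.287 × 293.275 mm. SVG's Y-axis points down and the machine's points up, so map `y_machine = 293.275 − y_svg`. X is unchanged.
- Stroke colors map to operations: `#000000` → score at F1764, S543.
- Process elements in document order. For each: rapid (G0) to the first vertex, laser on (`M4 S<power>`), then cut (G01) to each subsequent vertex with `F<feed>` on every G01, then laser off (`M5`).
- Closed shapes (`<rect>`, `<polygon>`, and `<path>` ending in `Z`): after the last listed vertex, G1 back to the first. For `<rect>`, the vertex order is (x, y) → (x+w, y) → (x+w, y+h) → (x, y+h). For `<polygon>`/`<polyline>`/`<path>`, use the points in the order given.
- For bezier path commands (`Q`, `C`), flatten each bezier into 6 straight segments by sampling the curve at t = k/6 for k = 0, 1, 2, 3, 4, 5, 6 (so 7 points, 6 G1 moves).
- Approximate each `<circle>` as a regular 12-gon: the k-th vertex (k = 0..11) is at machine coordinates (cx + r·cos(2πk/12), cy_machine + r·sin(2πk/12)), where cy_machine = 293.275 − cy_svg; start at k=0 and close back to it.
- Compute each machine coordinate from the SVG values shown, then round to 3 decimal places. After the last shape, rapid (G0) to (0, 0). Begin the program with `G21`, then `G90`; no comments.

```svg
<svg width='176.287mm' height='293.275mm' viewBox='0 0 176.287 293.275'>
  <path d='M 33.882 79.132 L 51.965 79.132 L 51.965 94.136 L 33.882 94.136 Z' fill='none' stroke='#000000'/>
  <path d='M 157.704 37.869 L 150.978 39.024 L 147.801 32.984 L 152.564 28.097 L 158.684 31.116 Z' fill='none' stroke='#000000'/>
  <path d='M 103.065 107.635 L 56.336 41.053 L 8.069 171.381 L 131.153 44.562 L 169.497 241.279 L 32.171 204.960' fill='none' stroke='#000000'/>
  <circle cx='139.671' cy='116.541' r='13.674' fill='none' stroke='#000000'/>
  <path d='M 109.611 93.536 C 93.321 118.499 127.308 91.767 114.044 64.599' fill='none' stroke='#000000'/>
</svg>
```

1 u = 1 mm; y_m = 293.275 − y.

[1] `<path>` rectangle, #000000→score S543 F1764: (33.882,214.143) → (51.965,214.143) → (51.965,199.139) → (33.882,199.139) → (33.882,214.143) (closed)

[2] `<path>` regular polygon, #000000→score S543 F1764: (157.704,255.406) → (150.978,254.251) → (147.801,260.291) → (152.564,265.178) → (158.684,262.159) → (157.704,255.406) (closed)

[3] `<path>` open polyline, #000000→score S543 F1764: (103.065,185.640) → (56.336,252.222) → (8.069,121.894) → (131.153,248.713) → (169.497,51.996) → (32.171,88.315)

[4] `<circle>` circle, #000000→score S543 F1764: (153.345,176.734) → (151.513,183.571) → (146.508,188.576) → (139.671,190.408) → (132.834,188.576) → (127.829,183.571) → (125.997,176.734) → (127.829,169.897) → (132.834,164.892) → (139.671,163.060) → (146.508,164.892) → (151.513,169.897) → (153.345,176.734) (closed)

[5] `<path>` cubic bezier, #000000→score S543 F1764: (109.611,199.739) → (105.204,191.328) → (106.468,190.109) → (110.693,194.658) → (115.170,203.552) → (117.190,215.366) → (114.044,228.676)

G21
G90
G0 X33.882 Y214.143
M4 S543
G01 X51.965 Y214.143 F1764
G01 X51.965 Y199.139 F1764
G01 X33.882 Y199.139 F1764
G01 X33.882 Y214.143 F1764
M5
G0 X157.704 Y255.406
M4 S543
G01 X150.978 Y254.251 F1764
G01 X147.801 Y260.291 F1764
G01 X152.564 Y265.178 F1764
G01 X158.684 Y262.159 F1764
G01 X157.704 Y255.406 F1764
M5
G0 X103.065 Y185.640
M4 S543
G01 X56.336 Y252.222 F1764
G01 X8.069 Y121.894 F1764
G01 X131.153 Y248.713 F1764
G01 X169.497 Y51.996 F1764
G01 X32.171 Y88.315 F1764
M5
G0 X153.345 Y176.734
M4 S543
G01 X151.513 Y183.571 F1764
G01 X146.508 Y188.576 F1764
G01 X139.671 Y190.408 F1764
G01 X132.834 Y188.576 F1764
G01 X127.829 Y183.571 F1764
G01 X125.997 Y176.734 F1764
G01 X127.829 Y169.897 F1764
G01 X132.834 Y164.892 F1764
G01 X139.671 Y163.060 F1764
G01 X146.508 Y164.892 F1764
G01 X151.513 Y169.897 F1764
G01 X153.345 Y176.734 F1764
M5
G0 X109.611 Y199.739
M4 S543
G01 X105.204 Y191.328 F1764
G01 X106.468 Y190.109 F1764
G01 X110.693 Y194.658 F1764
G01 X115.170 Y203.552 F1764
G01 X117.190 Y215.366 F1764
G01 X114.044 Y228.676 F1764
M5
G0 X0.000 Y0.000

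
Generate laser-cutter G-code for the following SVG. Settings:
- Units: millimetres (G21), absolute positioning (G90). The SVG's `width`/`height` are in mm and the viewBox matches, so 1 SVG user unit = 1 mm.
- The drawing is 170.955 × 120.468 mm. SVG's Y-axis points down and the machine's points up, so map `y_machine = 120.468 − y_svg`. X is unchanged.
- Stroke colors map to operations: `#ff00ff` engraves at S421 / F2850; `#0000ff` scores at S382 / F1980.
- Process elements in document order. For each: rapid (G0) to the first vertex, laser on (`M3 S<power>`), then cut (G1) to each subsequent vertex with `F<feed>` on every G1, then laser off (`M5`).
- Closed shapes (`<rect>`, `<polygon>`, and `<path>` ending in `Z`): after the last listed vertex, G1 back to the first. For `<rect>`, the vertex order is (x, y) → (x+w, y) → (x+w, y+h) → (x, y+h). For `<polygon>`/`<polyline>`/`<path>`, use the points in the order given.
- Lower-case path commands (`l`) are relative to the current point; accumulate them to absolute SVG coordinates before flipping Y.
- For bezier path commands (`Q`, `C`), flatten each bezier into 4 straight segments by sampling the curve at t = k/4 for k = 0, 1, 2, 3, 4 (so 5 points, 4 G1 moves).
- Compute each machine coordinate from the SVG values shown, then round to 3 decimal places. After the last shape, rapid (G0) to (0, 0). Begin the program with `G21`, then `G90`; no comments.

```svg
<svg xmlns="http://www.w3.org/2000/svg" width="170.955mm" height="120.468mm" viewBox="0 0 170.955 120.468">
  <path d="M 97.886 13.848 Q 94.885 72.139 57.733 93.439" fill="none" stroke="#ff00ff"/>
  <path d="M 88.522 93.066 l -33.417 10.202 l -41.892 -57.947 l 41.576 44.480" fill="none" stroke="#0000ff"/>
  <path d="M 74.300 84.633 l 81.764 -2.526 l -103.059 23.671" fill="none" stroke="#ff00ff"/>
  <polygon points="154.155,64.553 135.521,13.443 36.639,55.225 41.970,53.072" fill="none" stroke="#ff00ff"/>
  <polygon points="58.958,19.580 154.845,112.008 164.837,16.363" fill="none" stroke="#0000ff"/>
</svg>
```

1 u = 1 mm; y_m = 120.468 − y.

[1] `<path>` quadratic bezier, #ff00ff→engrave S421 F2850: (97.886,106.620) → (94.251,79.786) → (86.347,57.577) → (74.175,39.991) → (57.733,27.029)

[2] `<path>` open polyline, #0000ff→score S382 F1980: (88.522,27.402) → (55.105,17.200) → (13.213,75.147) → (54.789,30.667)

[3] `<path>` open polyline, #ff00ff→engrave S421 F2850: (74.300,35.835) → (156.064,38.361) → (53.005,14.690)

[4] `<polygon>` closed polygon, #ff00ff→engrave S421 F2850: (154.155,55.915) → (135.521,107.025) → (36.639,65.243) → (41.970,67.396) → (154.155,55.915) (closed)

[5] `<polygon>` closed polygon, #0000ff→score S382 F1980: (58.958,100.888) → (154.845,8.460) → (164.837,104.105) → (58.958,100.888) (closed)

G21
G90
G0 X97.886 Y106.620
M3 S421
G1 X94.251 Y79.786 F2850
G1 X86.347 Y57.577 F2850
G1 X74.175 Y39.991 F2850
G1 X57.733 Y27.029 F2850
M5
G0 X88.522 Y27.402
M3 S382
G1 X55.105 Y17.200 F1980
G1 X13.213 Y75.147 F1980
G1 X54.789 Y30.667 F1980
M5
G0 X74.300 Y35.835
M3 S421
G1 X156.064 Y38.361 F2850
G1 X53.005 Y14.690 F2850
M5
G0 X154.155 Y55.915
M3 S421
G1 X135.521 Y107.025 F2850
G1 X36.639 Y65.243 F2850
G1 X41.970 Y67.396 F2850
G1 X154.155 Y55.915 F2850
M5
G0 X58.958 Y100.888
M3 S382
G1 X154.845 Y8.460 F1980
G1 X164.837 Y104.105 F1980
G1 X58.958 Y100.888 F1980
M5
G0 X0.000 Y0.000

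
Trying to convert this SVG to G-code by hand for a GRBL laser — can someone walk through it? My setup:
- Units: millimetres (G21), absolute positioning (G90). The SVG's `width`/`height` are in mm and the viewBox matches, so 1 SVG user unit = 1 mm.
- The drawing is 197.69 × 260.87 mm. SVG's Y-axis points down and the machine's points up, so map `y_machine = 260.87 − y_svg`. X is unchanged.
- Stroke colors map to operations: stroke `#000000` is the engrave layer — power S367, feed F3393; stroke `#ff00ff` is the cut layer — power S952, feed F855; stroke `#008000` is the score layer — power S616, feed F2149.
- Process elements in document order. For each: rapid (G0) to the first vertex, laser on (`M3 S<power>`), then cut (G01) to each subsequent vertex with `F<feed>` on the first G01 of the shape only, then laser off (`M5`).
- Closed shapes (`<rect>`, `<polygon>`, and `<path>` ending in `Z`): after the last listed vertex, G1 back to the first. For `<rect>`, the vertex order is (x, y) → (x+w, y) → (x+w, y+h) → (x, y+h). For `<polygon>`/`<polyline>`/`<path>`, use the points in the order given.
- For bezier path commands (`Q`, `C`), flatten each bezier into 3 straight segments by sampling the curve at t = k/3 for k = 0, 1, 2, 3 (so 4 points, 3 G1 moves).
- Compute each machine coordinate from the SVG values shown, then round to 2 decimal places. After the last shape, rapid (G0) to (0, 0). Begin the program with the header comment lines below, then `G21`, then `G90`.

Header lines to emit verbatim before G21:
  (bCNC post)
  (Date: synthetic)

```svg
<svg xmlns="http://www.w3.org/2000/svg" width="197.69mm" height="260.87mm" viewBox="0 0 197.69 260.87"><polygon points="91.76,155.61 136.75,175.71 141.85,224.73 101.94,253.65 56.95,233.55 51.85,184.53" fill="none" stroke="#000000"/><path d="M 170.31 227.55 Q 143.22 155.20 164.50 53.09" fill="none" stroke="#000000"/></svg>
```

1 u = 1 mm; y_m = 260.87 − y.

[1] `<polygon>` regular polygon, #000000→engrave S367 F3393: (91.76,105.26) → (136.75,85.16) → (141.85,36.14) → (101.94,7.22) → (56.95,27.32) → (51.85,76.34) → (91.76,105.26) (closed)

[2] `<path>` quadratic bezier, #000000→engrave S367 F3393: (170.31,33.32) → (157.62,84.86) → (155.69,143.01) → (164.50,207.78)

(bCNC post)
(Date: synthetic)
G21
G90
G0 X91.76 Y105.26
M3 S367
G01 X136.75 Y85.16 F3393
G01 X141.85 Y36.14
G01 X101.94 Y7.22
G01 X56.95 Y27.32
G01 X51.85 Y76.34
G01 X91.76 Y105.26
M5
G0 X170.31 Y33.32
M3 S367
G01 X157.62 Y84.86 F3393
G01 X155.69 Y143.01
G01 X164.50 Y207.78
M5
G0 X0.00 Y0.00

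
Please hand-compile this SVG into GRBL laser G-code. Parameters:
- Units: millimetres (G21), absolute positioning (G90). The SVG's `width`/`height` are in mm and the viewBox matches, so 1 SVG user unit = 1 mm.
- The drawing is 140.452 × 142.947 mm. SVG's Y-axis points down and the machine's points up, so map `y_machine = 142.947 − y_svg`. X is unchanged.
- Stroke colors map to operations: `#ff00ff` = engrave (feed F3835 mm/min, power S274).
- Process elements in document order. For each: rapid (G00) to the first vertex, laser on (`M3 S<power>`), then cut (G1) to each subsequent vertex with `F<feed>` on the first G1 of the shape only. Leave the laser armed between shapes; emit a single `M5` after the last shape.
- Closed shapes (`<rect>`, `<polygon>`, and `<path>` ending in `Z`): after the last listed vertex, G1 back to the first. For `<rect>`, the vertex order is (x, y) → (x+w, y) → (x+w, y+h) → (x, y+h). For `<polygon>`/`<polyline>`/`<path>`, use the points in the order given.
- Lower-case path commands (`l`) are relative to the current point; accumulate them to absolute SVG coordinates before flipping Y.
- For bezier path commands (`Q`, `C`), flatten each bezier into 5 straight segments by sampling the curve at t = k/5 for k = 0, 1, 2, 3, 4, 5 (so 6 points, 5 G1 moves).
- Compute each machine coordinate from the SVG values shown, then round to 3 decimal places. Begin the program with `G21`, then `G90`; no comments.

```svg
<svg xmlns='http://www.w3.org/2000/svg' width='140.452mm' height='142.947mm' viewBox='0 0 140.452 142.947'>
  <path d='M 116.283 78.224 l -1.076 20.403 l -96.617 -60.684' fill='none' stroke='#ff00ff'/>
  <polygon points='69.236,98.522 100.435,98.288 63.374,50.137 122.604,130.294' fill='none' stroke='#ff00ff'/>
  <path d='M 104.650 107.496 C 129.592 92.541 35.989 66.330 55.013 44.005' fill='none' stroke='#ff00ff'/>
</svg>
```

G21
G90
G00 X116.283 Y64.723
M3 S274
G1 X115.207 Y44.320 F3835
G1 X18.590 Y105.004
G00 X69.236 Y44.425
M3 S274
G1 X100.435 Y44.659 F3835
G1 X63.374 Y92.810
G1 X122.604 Y12.653
G1 X69.236 Y44.425
G00 X104.650 Y35.451
M3 S274
G1 X107.239 Y45.654 F3835
G1 X92.474 Y57.831
G1 X71.450 Y71.256
G1 X55.264 Y85.202
G1 X55.013 Y98.942
M5

viewBox `0 0 140.452 142.947` with mm width/height → 1 unit = 1 mm. Flip: y_m = 142.947 − y_svg.

**Shape 1** — `<path>` open polyline, stroke `#ff00ff` → engrave (S274, F3835). Machine vertices: (116.283,64.723) → (115.207,44.320) → (18.590,105.004). Open path.

**Shape 2** — `<polygon>` closed polygon, stroke `#ff00ff` → engrave (S274, F3835). Machine vertices: (69.236,44.425) → (100.435,44.659) → (63.374,92.810) → (122.604,12.653) → (69.236,44.425). Closed: final G1 returns to the first vertex.

**Shape 3** — `<path>` cubic bezier, stroke `#ff00ff` → engrave (S274, F3835). Control points (SVG): P0=(104.650,107.496), P1=(129.592,92.541), P2=(35.989,66.330), P3=(55.013,44.005); sampled at t=k/5. Machine vertices: (104.650,35.451) → (107.239,45.654) → (92.474,57.831) → (71.450,71.256) → (55.264,85.202) → (55.013,98.942). Open path.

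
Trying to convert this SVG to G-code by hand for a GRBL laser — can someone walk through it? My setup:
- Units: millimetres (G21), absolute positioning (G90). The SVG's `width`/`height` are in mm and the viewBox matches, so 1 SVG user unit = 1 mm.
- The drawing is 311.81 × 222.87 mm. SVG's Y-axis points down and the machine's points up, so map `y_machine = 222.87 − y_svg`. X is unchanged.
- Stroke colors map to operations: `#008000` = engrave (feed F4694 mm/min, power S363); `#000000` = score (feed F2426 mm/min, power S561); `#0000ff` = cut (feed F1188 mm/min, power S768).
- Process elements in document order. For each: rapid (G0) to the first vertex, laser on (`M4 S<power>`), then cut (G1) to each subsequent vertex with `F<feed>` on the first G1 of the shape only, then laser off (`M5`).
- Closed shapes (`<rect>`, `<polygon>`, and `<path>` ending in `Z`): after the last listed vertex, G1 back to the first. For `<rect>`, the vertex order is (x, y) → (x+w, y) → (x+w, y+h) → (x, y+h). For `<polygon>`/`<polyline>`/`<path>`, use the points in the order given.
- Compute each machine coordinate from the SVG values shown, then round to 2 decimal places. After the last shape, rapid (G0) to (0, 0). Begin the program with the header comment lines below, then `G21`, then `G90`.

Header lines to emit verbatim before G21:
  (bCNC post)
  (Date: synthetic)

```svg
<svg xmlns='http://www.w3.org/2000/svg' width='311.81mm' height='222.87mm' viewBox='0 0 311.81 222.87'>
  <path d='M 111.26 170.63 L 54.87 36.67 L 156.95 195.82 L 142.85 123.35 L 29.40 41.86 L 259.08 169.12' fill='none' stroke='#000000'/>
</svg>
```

(bCNC post)
(Date: synthetic)
G21
G90
G0 X111.26 Y52.24
M4 S561
G1 X54.87 Y186.20 F2426
G1 X156.95 Y27.05
G1 X142.85 Y99.52
G1 X29.40 Y181.01
G1 X259.08 Y53.75
M5
G0 X0.00 Y0.00

1 u = 1 mm; y_m = 222.87 − y.

[1] `<path>` open polyline, #000000→score S561 F2426: (111.26,52.24) → (54.87,186.20) → (156.95,27.05) → (142.85,99.52) → (29.40,181.01) → (259.08,53.75)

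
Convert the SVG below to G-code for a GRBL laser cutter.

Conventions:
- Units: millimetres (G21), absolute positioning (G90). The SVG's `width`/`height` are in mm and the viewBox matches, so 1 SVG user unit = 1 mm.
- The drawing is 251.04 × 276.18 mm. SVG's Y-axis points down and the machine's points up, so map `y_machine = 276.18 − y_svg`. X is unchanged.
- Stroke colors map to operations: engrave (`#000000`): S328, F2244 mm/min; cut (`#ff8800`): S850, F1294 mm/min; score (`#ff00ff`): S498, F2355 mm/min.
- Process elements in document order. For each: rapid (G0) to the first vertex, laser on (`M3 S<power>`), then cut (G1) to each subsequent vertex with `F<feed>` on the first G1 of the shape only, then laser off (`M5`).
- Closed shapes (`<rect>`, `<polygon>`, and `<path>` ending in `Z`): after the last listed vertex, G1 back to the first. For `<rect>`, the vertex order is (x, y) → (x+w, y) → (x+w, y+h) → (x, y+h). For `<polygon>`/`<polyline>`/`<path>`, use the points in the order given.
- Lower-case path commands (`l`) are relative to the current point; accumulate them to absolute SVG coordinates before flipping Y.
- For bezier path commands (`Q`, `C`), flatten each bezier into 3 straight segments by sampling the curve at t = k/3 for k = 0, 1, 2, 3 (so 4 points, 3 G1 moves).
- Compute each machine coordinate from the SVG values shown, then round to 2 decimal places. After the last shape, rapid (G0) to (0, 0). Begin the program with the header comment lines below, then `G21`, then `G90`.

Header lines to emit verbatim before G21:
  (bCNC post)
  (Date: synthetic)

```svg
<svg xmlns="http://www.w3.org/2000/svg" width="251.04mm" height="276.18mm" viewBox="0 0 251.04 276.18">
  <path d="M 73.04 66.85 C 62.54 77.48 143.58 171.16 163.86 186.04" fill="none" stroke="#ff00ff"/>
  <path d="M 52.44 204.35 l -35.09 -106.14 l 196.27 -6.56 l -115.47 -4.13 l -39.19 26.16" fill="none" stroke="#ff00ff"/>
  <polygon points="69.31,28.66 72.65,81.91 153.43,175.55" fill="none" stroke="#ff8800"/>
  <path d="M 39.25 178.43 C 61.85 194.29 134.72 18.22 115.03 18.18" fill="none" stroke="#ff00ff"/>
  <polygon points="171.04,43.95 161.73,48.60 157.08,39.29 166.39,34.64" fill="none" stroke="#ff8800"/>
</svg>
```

Since the viewBox matches the mm dimensions, user units are millimetres directly. The only transform is the Y-flip y_m = 276.18 − y_svg.

Shape 1 is a cubic bezier drawn with `<path>`. Its stroke #ff00ff means score at S498, F2355. After flipping Y the toolpath is (73.04,209.33) → (87.41,177.01) → (128.97,125.29) → (163.86,90.14).

Shape 2 is a open polyline drawn with `<path>`. Its stroke #ff00ff means score at S498, F2355. After flipping Y the toolpath is (52.44,71.83) → (17.35,177.97) → (213.62,184.53) → (98.15,188.66) → (58.96,162.50).

Shape 3 is a closed polygon drawn with `<polygon>`. Its stroke #ff8800 means cut at S850, F1294. After flipping Y the toolpath is (69.31,247.52) → (72.65,194.27) → (153.43,100.63) → (69.31,247.52), returning to the start.

Shape 4 is a cubic bezier drawn with `<path>`. Its stroke #ff00ff means score at S498, F2355. After flipping Y the toolpath is (39.25,97.75) → (73.32,132.24) → (109.16,212.91) → (115.03,258.00).

Shape 5 is a regular polygon drawn with `<polygon>`. Its stroke #ff8800 means cut at S850, F1294. After flipping Y the toolpath is (171.04,232.23) → (161.73,227.58) → (157.08,236.89) → (166.39,241.54) → (171.04,232.23), returning to the start.

(bCNC post)
(Date: synthetic)
G21
G90
G0 X73.04 Y209.33
M3 S498
G1 X87.41 Y177.01 F2355
G1 X128.97 Y125.29
G1 X163.86 Y90.14
M5
G0 X52.44 Y71.83
M3 S498
G1 X17.35 Y177.97 F2355
G1 X213.62 Y184.53
G1 X98.15 Y188.66
G1 X58.96 Y162.50
M5
G0 X69.31 Y247.52
M3 S850
G1 X72.65 Y194.27 F1294
G1 X153.43 Y100.63
G1 X69.31 Y247.52
M5
G0 X39.25 Y97.75
M3 S498
G1 X73.32 Y132.24 F2355
G1 X109.16 Y212.91
G1 X115.03 Y258.00
M5
G0 X171.04 Y232.23
M3 S850
G1 X161.73 Y227.58 F1294
G1 X157.08 Y236.89
G1 X166.39 Y241.54
G1 X171.04 Y232.23
M5
G0 X0.00 Y0.00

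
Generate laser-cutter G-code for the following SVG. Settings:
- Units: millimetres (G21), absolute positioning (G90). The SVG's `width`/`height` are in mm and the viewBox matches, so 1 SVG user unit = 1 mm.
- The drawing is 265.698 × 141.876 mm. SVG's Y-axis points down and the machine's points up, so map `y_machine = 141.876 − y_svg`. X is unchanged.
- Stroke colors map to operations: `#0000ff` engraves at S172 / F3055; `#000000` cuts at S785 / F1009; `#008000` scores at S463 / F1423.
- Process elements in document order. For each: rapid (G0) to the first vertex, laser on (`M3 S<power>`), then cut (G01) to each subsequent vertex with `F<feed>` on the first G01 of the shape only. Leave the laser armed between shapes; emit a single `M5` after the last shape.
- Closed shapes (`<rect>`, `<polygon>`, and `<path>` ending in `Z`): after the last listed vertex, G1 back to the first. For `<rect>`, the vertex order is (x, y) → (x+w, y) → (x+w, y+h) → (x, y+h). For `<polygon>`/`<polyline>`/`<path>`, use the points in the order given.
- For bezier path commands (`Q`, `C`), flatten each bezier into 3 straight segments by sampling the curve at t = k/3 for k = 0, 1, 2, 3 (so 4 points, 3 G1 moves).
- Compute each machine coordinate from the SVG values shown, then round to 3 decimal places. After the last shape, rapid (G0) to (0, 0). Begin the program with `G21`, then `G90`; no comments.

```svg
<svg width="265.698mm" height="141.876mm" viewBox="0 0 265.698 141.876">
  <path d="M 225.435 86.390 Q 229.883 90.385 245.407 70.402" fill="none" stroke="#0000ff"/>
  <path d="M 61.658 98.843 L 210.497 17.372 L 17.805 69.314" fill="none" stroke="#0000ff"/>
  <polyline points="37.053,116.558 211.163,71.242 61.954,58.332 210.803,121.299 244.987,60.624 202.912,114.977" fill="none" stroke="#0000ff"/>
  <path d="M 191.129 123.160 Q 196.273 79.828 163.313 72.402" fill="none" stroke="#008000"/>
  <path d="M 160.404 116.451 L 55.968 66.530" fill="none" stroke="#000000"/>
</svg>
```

viewBox `0 0 265.698 141.876` with mm width/height → 1 unit = 1 mm. Flip: y_m = 141.876 − y_svg.

**Shape 1** — `<path>` quadratic bezier, stroke `#0000ff` → engrave (S172, F3055). Control points (SVG): P0=(225.435,86.390), P1=(229.883,90.385), P2=(245.407,70.402); sampled at t=k/3. Machine vertices: (225.435,55.486) → (229.631,55.487) → (236.288,60.816) → (245.407,71.474). Open path.

**Shape 2** — `<path>` open polyline, stroke `#0000ff` → engrave (S172, F3055). Machine vertices: (61.658,43.033) → (210.497,124.504) → (17.805,72.562). Open path.

**Shape 3** — `<polyline>` open polyline, stroke `#0000ff` → engrave (S172, F3055). Machine vertices: (37.053,25.318) → (211.163,70.634) → (61.954,83.544) → (210.803,20.577) → (244.987,81.252) → (202.912,26.899). Open path.

**Shape 4** — `<path>` quadratic bezier, stroke `#008000` → score (S463, F1423). Control points (SVG): P0=(191.129,123.160), P1=(196.273,79.828), P2=(163.313,72.402); sampled at t=k/3. Machine vertices: (191.129,18.716) → (190.325,43.614) → (181.053,60.534) → (163.313,69.474). Open path.

**Shape 5** — `<path>` line segment, stroke `#000000` → cut (S785, F1009). Machine vertices: (160.404,25.425) → (55.968,75.346). Open path.

G21
G90
G0 X225.435 Y55.486
M3 S172
G01 X229.631 Y55.487 F3055
G01 X236.288 Y60.816
G01 X245.407 Y71.474
G0 X61.658 Y43.033
M3 S172
G01 X210.497 Y124.504 F3055
G01 X17.805 Y72.562
G0 X37.053 Y25.318
M3 S172
G01 X211.163 Y70.634 F3055
G01 X61.954 Y83.544
G01 X210.803 Y20.577
G01 X244.987 Y81.252
G01 X202.912 Y26.899
G0 X191.129 Y18.716
M3 S463
G01 X190.325 Y43.614 F1423
G01 X181.053 Y60.534
G01 X163.313 Y69.474
G0 X160.404 Y25.425
M3 S785
G01 X55.968 Y75.346 F1009
M5
G0 X0.000 Y0.000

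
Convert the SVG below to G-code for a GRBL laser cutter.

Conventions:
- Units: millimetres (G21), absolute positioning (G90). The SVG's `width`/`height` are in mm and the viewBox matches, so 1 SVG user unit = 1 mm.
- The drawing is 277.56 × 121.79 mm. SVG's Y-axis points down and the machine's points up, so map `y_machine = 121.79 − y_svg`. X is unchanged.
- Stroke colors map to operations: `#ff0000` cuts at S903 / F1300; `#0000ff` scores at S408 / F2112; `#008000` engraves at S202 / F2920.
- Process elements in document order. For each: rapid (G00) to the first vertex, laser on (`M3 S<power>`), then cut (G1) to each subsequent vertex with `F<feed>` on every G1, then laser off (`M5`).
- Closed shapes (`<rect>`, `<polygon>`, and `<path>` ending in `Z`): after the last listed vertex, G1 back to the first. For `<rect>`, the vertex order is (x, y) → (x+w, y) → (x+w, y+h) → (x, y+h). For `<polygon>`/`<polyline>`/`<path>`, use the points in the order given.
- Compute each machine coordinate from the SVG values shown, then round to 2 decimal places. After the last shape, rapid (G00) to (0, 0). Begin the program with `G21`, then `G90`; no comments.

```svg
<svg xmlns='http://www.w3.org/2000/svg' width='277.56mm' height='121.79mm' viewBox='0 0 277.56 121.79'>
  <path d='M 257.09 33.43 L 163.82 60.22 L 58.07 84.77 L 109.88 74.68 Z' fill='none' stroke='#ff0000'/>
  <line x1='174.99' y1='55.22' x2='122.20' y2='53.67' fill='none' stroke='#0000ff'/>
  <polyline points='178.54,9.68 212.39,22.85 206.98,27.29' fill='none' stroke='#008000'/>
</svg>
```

G21
G90
G00 X257.09 Y88.36
M3 S903
G1 X163.82 Y61.57 F1300
G1 X58.07 Y37.02 F1300
G1 X109.88 Y47.11 F1300
G1 X257.09 Y88.36 F1300
M5
G00 X174.99 Y66.57
M3 S408
G1 X122.20 Y68.12 F2112
M5
G00 X178.54 Y112.11
M3 S202
G1 X212.39 Y98.94 F2920
G1 X206.98 Y94.50 F2920
M5
G00 X0.00 Y0.00

1 u = 1 mm; y_m = 121.79 − y.

[1] `<path>` closed polygon, #ff0000→cut S903 F1300: (257.09,88.36) → (163.82,61.57) → (58.07,37.02) → (109.88,47.11) → (257.09,88.36) (closed)

[2] `<line>` line segment, #0000ff→score S408 F2112: (174.99,66.57) → (122.20,68.12)

[3] `<polyline>` open polyline, #008000→engrave S202 F2920: (178.54,112.11) → (212.39,98.94) → (206.98,94.50)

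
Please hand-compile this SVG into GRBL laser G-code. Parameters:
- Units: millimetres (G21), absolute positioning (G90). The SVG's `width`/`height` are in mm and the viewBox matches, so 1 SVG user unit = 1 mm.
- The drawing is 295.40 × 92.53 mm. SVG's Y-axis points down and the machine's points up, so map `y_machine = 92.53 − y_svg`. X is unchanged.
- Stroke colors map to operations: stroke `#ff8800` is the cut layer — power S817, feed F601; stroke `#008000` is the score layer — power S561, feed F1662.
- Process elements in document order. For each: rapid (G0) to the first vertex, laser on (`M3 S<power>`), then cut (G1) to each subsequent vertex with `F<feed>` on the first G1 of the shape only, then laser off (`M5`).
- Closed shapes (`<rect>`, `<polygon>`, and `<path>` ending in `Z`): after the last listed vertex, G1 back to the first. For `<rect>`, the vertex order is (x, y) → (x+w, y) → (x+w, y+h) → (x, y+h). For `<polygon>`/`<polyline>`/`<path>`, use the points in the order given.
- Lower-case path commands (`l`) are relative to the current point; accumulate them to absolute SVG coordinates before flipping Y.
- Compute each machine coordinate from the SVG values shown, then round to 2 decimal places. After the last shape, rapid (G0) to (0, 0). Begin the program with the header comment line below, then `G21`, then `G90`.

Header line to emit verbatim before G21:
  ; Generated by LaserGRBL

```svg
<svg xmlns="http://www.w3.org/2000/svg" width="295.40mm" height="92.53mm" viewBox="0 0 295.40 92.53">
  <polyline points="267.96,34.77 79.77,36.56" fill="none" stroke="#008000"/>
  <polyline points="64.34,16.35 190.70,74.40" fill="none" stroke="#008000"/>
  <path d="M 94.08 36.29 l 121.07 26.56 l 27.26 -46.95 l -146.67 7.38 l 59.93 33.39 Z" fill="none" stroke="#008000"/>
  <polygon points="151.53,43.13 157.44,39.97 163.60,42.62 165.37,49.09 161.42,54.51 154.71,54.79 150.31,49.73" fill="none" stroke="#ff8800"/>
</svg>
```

; Generated by LaserGRBL
G21
G90
G0 X267.96 Y57.76
M3 S561
G1 X79.77 Y55.97 F1662
M5
G0 X64.34 Y76.18
M3 S561
G1 X190.70 Y18.13 F1662
M5
G0 X94.08 Y56.24
M3 S561
G1 X215.15 Y29.68 F1662
G1 X242.41 Y76.63
G1 X95.74 Y69.25
G1 X155.67 Y35.86
G1 X94.08 Y56.24
M5
G0 X151.53 Y49.40
M3 S817
G1 X157.44 Y52.56 F601
G1 X163.60 Y49.91
G1 X165.37 Y43.44
G1 X161.42 Y38.02
G1 X154.71 Y37.74
G1 X150.31 Y42.80
G1 X151.53 Y49.40
M5
G0 X0.00 Y0.00

Since the viewBox matches the mm dimensions, user units are millimetres directly. The only transform is the Y-flip y_m = 92.53 − y_svg.

Shape 1 is a line segment drawn with `<polyline>`. Its stroke #008000 means score at S561, F1662. After flipping Y the toolpath is (267.96,57.76) → (79.77,55.97).

Shape 2 is a line segment drawn with `<polyline>`. Its stroke #008000 means score at S561, F1662. After flipping Y the toolpath is (64.34,76.18) → (190.70,18.13).

Shape 3 is a closed polygon drawn with `<path>`. Its stroke #008000 means score at S561, F1662. After flipping Y the toolpath is (94.08,56.24) → (215.15,29.68) → (242.41,76.63) → (95.74,69.25) → (155.67,35.86) → (94.08,56.24), returning to the start.

Shape 4 is a regular polygon drawn with `<polygon>`. Its stroke #ff8800 means cut at S817, F601. After flipping Y the toolpath is (151.53,49.40) → (157.44,52.56) → (163.60,49.91) → (165.37,43.44) → (161.42,38.02) → (154.71,37.74) → (150.31,42.80) → (151.53,49.40), returning to the start.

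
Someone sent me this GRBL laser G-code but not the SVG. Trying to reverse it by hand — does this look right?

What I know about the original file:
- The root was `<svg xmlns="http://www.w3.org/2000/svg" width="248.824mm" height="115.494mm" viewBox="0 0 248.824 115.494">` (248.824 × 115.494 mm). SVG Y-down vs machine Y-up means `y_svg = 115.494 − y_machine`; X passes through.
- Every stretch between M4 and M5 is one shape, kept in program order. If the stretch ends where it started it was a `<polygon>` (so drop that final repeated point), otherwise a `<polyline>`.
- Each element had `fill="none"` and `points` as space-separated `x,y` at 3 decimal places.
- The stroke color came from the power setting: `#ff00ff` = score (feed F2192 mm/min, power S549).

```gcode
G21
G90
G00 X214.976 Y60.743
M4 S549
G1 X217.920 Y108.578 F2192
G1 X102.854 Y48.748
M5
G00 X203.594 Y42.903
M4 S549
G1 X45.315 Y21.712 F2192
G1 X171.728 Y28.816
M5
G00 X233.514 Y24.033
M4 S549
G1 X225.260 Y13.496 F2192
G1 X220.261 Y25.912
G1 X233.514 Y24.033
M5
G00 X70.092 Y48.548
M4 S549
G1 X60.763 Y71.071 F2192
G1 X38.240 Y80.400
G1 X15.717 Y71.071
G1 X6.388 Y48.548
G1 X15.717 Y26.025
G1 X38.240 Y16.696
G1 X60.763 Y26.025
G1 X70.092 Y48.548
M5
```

<svg xmlns="http://www.w3.org/2000/svg" width="248.824mm" height="115.494mm" viewBox="0 0 248.824 115.494">
  <polyline points="214.976,54.751 217.920,6.916 102.854,66.746" fill="none" stroke="#ff00ff"/>
  <polyline points="203.594,72.591 45.315,93.782 171.728,86.678" fill="none" stroke="#ff00ff"/>
  <polygon points="233.514,91.461 225.260,101.998 220.261,89.582" fill="none" stroke="#ff00ff"/>
  <polygon points="70.092,66.946 60.763,44.423 38.240,35.094 15.717,44.423 6.388,66.946 15.717,89.469 38.240,98.798 60.763,89.469" fill="none" stroke="#ff00ff"/>
</svg>

Each laser-on run becomes one SVG element. Flip Y back into SVG space with y_svg = 115.494 − y_machine. Every run uses S549, so all elements get stroke `#ff00ff` (score).

Run 1: The run is open, so emit a `<polyline>` with points (Y-flipped): 214.976,54.751 217.920,6.916 102.854,66.746.

Run 2: The run is open, so emit a `<polyline>` with points (Y-flipped): 203.594,72.591 45.315,93.782 171.728,86.678.

Run 3: The run returns to its start, so emit a `<polygon>` with points (Y-flipped): 233.514,91.461 225.260,101.998 220.261,89.582.

Run 4: The run returns to its start, so emit a `<polygon>` with points (Y-flipped): 70.092,66.946 60.763,44.423 38.240,35.094 15.717,44.423 6.388,66.946 15.717,89.469 38.240,98.798 60.763,89.469.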